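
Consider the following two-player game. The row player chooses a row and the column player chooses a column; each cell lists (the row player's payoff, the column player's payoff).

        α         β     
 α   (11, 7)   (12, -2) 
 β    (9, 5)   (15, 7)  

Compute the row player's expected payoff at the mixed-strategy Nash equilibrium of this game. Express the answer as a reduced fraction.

The column player mixes with probability q on α, chosen so the row player is indifferent: 11q + 12(1−q) = 9q + 15(1−q) gives q = 3/5.
The row player's expected payoff (from either row, since indifferent) is 11·3/5 + 12·2/5 = 57/5.

57/5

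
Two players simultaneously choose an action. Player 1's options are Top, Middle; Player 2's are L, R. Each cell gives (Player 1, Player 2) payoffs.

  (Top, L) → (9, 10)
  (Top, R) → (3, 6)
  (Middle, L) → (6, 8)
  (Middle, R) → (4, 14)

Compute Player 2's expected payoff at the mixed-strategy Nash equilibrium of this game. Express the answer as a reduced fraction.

46/5

Player 1 mixes with probability p on Top, chosen so Player 2 is indifferent: 10p + 8(1−p) = 6p + 14(1−p) gives p = 3/5.
Player 2's expected payoff is 10·3/5 + 8·2/5 = 46/5.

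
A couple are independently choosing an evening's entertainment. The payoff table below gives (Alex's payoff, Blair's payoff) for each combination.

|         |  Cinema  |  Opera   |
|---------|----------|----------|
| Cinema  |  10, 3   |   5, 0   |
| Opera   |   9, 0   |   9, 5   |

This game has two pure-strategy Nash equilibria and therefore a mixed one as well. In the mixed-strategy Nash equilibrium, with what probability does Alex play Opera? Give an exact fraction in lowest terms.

Alex's mix p on Cinema must make Blair indifferent between Cinema and Opera.
Blair's payoff from Cinema: 3p + 0(1−p). From Opera: 0p + 5(1−p).
Set equal: 3p = 5(1−p) → p = 5/8.
Probability on Opera is 1 − 5/8 = 3/8.

3/8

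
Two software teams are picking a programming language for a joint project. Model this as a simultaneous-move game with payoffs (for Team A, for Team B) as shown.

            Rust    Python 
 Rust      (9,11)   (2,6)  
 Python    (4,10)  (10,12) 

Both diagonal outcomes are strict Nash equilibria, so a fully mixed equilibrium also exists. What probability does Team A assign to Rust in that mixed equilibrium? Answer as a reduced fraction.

Team A's mix p on Rust must make Team B indifferent between Rust and Python.
Team B's payoff from Rust: 11p + 10(1−p). From Python: 6p + 12(1−p).
Set equal: 5p = 2(1−p) → p = 2/7.

2/7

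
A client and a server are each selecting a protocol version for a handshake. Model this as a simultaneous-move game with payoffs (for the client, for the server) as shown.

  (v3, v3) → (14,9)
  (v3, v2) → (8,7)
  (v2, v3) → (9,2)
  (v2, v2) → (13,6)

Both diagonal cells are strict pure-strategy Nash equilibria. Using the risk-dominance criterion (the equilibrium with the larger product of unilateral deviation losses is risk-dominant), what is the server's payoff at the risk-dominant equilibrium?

6

At both v3: the client loses 14 − 9 = 5 by deviating; the server loses 9 − 7 = 2. Product = 5·2 = 10.
At both v2: the client loses 13 − 8 = 5 by deviating; the server loses 6 − 2 = 4. Product = 5·4 = 20.
20 > 10, so both v2 is risk-dominant. The server's payoff there is 6.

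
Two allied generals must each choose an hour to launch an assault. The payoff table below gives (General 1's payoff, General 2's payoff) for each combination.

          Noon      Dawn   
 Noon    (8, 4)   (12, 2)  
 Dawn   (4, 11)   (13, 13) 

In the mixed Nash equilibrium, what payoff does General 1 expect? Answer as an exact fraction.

56/5

General 2 mixes with probability q on Noon, chosen so General 1 is indifferent: 8q + 12(1−q) = 4q + 13(1−q) gives q = 1/5.
General 1's expected payoff (from either row, since indifferent) is 8·1/5 + 12·4/5 = 56/5.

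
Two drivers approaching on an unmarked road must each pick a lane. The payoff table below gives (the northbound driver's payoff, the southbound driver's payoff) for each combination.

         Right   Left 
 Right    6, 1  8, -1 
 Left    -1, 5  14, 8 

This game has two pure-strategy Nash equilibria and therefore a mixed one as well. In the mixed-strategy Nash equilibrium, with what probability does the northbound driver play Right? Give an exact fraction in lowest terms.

The northbound driver's mix p on Right must make the southbound driver indifferent between Right and Left.
The southbound driver's payoff from Right: 1p + 5(1−p). From Left: (-1)p + 8(1−p).
Set equal: 2p = 3(1−p) → p = 3/5.

3/5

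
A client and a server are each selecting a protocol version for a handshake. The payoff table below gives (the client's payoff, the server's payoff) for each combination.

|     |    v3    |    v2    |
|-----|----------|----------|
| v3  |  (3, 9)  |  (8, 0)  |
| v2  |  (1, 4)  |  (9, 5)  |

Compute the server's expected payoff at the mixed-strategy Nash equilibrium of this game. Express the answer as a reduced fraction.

9/2

The client mixes with probability p on v3, chosen so the server is indifferent: 9p + 4(1−p) = 0p + 5(1−p) gives p = 1/10.
The server's expected payoff is 9·1/10 + 4·9/10 = 9/2.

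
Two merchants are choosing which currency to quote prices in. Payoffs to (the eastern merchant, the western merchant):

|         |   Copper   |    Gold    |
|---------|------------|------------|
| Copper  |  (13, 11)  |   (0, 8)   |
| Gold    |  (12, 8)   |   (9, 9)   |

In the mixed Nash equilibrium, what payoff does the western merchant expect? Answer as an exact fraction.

The eastern merchant mixes with probability p on Copper, chosen so the western merchant is indifferent: 11p + 8(1−p) = 8p + 9(1−p) gives p = 1/4.
The western merchant's expected payoff is 11·1/4 + 8·3/4 = 35/4.

35/4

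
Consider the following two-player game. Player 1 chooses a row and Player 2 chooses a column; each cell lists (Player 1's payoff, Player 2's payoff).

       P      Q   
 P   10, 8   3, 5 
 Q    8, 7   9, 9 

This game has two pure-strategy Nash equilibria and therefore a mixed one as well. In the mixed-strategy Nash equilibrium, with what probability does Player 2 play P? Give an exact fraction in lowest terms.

Player 2's mix q on P must make Player 1 indifferent between P and Q.
Player 1's payoff from P: 10q + 3(1−q). From Q: 8q + 9(1−q).
Set equal: 2q = 6(1−q) → q = 6/8 = 3/4.

3/4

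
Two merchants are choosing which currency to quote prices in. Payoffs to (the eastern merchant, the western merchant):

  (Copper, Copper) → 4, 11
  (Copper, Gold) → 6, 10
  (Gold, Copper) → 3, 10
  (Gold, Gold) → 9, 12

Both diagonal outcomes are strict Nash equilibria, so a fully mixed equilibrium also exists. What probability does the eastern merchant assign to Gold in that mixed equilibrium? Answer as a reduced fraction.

1/3

The eastern merchant's mix p on Copper must make the western merchant indifferent between Copper and Gold.
The western merchant's payoff from Copper: 11p + 10(1−p). From Gold: 10p + 12(1−p).
Set equal: 1p = 2(1−p) → p = 2/3.
Probability on Gold is 1 − 2/3 = 1/3.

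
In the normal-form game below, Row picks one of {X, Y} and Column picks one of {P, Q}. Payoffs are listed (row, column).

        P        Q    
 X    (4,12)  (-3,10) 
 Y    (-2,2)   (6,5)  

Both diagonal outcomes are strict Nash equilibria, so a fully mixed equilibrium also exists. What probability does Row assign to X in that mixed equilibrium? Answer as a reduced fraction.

Row's mix p on X must make Column indifferent between P and Q.
Column's payoff from P: 12p + 2(1−p). From Q: 10p + 5(1−p).
Set equal: 2p = 3(1−p) → p = 3/5.

3/5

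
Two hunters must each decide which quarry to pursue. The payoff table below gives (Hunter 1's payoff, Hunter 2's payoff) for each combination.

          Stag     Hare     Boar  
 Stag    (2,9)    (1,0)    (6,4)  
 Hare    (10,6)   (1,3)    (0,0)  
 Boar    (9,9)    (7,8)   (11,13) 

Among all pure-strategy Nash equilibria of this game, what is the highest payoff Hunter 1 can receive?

11

(Hare, Stag) is a pure NE (Hunter 1: 10 ≥ 9; Hunter 2: 6 ≥ 3). Hunter 1 gets 10.
Both Boar is a pure NE (Hunter 1: 11 ≥ 6; Hunter 2: 13 ≥ 9). Hunter 1 gets 11.
Every other cell has a profitable deviation for at least one player. Highest of {10, 11} is 11.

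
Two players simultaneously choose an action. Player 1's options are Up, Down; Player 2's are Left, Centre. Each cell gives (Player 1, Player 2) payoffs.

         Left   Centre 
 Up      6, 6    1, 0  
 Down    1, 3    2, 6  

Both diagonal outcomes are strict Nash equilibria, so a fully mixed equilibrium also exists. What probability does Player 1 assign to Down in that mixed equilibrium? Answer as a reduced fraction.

2/3

Player 1's mix p on Up must make Player 2 indifferent between Left and Centre.
Player 2's payoff from Left: 6p + 3(1−p). From Centre: 0p + 6(1−p).
Set equal: 6p = 3(1−p) → p = 3/9 = 1/3.
Probability on Down is 1 − 1/3 = 2/3.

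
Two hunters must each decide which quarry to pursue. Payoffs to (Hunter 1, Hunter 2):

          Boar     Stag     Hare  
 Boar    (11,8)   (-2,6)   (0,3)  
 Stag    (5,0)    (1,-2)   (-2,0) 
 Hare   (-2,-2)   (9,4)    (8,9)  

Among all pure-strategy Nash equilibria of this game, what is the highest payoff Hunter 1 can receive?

11

Both Boar is a pure NE (Hunter 1: 11 ≥ 5; Hunter 2: 8 ≥ 6). Hunter 1 gets 11.
Both Hare is a pure NE (Hunter 1: 8 ≥ 0; Hunter 2: 9 ≥ 4). Hunter 1 gets 8.
Every other cell has a profitable deviation for at least one player. Highest of {11, 8} is 11.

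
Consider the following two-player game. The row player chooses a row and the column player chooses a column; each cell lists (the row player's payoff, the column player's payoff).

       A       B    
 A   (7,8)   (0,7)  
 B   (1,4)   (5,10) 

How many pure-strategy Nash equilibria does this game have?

2

Both A: the row player gets 7 (best alternative 1); the column player gets 8 (best alternative 7). Neither deviates — NE.
Both B: the row player gets 5 (best alternative 0); the column player gets 10 (best alternative 4). Neither deviates — NE.
(B, A) is not a NE: the row player would switch to A (7 > 1).
No other cell survives both best-response checks, so there are 2 pure NE.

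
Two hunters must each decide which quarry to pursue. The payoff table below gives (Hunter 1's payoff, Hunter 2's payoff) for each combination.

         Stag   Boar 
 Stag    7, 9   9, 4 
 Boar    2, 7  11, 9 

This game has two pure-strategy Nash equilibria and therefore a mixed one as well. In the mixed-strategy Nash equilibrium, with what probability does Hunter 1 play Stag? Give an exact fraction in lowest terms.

Hunter 1's mix p on Stag must make Hunter 2 indifferent between Stag and Boar.
Hunter 2's payoff from Stag: 9p + 7(1−p). From Boar: 4p + 9(1−p).
Set equal: 5p = 2(1−p) → p = 2/7.

2/7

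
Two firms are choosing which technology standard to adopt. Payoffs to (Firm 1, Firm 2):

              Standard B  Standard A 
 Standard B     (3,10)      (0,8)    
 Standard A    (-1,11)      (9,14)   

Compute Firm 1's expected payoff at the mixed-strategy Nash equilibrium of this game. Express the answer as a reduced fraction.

27/13

Firm 2 mixes with probability q on Standard B, chosen so Firm 1 is indifferent: 3q + 0(1−q) = (-1)q + 9(1−q) gives q = 9/13.
Firm 1's expected payoff (from either row, since indifferent) is 3·9/13 + 0·4/13 = 27/13.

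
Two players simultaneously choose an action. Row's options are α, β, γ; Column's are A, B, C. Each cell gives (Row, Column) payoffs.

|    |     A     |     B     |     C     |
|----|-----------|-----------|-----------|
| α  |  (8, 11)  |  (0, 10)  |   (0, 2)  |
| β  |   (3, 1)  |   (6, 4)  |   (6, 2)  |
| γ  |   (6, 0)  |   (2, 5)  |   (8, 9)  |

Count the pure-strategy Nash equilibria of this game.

(α, A): Row gets 8 (best alternative 6); Column gets 11 (best alternative 10). Neither deviates — NE.
(β, B): Row gets 6 (best alternative 2); Column gets 4 (best alternative 2). Neither deviates — NE.
(γ, C): Row gets 8 (best alternative 6); Column gets 9 (best alternative 5). Neither deviates — NE.
(α, B) is not a NE: Row would switch to β (6 > 0).
No other cell survives both best-response checks, so there are 3 pure NE.

3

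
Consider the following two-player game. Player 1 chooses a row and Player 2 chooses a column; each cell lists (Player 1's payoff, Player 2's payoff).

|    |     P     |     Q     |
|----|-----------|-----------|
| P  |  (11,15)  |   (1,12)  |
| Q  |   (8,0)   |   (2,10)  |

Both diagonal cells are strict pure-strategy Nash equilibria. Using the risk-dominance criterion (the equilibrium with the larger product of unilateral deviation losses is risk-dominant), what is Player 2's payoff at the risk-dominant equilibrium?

10

At both P: Player 1 loses 11 − 8 = 3 by deviating; Player 2 loses 15 − 12 = 3. Product = 3·3 = 9.
At both Q: Player 1 loses 2 − 1 = 1 by deviating; Player 2 loses 10 − 0 = 10. Product = 1·10 = 10.
10 > 9, so both Q is risk-dominant. Player 2's payoff there is 10.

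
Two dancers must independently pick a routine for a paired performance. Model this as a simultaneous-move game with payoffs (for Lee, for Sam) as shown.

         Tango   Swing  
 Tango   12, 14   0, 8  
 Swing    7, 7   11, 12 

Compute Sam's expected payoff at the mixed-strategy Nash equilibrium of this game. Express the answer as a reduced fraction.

Lee mixes with probability p on Tango, chosen so Sam is indifferent: 14p + 7(1−p) = 8p + 12(1−p) gives p = 5/11.
Sam's expected payoff is 14·5/11 + 7·6/11 = 112/11.

112/11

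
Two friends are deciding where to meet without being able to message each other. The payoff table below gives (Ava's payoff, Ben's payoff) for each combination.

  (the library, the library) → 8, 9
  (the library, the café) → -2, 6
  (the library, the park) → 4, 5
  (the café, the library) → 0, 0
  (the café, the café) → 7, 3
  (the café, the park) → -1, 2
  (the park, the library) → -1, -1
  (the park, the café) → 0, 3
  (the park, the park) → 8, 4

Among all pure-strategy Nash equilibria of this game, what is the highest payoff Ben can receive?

9

Both the library is a pure NE (Ava: 8 ≥ 0; Ben: 9 ≥ 6). Ben gets 9.
Both the café is a pure NE (Ava: 7 ≥ 0; Ben: 3 ≥ 2). Ben gets 3.
Both the park is a pure NE (Ava: 8 ≥ 4; Ben: 4 ≥ 3). Ben gets 4.
Every other cell has a profitable deviation for at least one player. Highest of {9, 3, 4} is 9.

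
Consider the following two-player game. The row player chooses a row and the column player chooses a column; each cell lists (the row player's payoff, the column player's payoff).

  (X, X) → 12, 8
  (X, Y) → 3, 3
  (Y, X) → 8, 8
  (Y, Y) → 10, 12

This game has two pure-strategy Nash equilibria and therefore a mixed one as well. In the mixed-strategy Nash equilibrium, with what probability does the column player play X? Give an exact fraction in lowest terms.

7/11

The column player's mix q on X must make the row player indifferent between X and Y.
The row player's payoff from X: 12q + 3(1−q). From Y: 8q + 10(1−q).
Set equal: 4q = 7(1−q) → q = 7/11.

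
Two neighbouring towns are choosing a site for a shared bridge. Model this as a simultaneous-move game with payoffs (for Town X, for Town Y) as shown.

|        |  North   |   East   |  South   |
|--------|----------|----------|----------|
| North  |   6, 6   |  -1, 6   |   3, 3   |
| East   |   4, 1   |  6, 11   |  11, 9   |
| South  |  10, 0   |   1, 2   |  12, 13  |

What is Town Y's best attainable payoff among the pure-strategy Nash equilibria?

13

Both East is a pure NE (Town X: 6 ≥ 1; Town Y: 11 ≥ 9). Town Y gets 11.
Both South is a pure NE (Town X: 12 ≥ 11; Town Y: 13 ≥ 2). Town Y gets 13.
Every other cell has a profitable deviation for at least one player. Highest of {11, 13} is 13.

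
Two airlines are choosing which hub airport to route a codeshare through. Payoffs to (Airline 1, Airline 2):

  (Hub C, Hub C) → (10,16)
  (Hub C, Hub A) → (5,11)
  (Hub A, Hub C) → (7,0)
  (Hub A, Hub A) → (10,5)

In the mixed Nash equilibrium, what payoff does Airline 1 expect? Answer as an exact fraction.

65/8

Airline 2 mixes with probability q on Hub C, chosen so Airline 1 is indifferent: 10q + 5(1−q) = 7q + 10(1−q) gives q = 5/8.
Airline 1's expected payoff (from either row, since indifferent) is 10·5/8 + 5·3/8 = 65/8.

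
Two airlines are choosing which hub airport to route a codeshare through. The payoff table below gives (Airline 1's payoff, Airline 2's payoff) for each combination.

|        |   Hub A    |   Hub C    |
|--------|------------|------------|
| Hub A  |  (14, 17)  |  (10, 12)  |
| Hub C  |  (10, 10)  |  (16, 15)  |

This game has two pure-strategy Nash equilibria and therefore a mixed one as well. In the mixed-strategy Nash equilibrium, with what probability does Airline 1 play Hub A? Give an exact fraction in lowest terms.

1/2

Airline 1's mix p on Hub A must make Airline 2 indifferent between Hub A and Hub C.
Airline 2's payoff from Hub A: 17p + 10(1−p). From Hub C: 12p + 15(1−p).
Set equal: 5p = 5(1−p) → p = 5/10 = 1/2.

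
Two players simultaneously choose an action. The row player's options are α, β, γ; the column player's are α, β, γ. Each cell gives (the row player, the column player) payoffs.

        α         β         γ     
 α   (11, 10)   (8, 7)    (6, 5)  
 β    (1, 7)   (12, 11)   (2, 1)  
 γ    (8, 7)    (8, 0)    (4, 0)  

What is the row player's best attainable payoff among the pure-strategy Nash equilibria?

Both α is a pure NE (the row player: 11 ≥ 8; the column player: 10 ≥ 7). The row player gets 11.
Both β is a pure NE (the row player: 12 ≥ 8; the column player: 11 ≥ 7). The row player gets 12.
Every other cell has a profitable deviation for at least one player. Highest of {11, 12} is 12.

12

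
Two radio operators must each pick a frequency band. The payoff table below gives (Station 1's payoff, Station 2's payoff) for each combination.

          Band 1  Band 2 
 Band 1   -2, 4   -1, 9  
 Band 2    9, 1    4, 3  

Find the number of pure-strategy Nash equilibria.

Both Band 2: Station 1 gets 4 (best alternative -1); Station 2 gets 3 (best alternative 1). Neither deviates — NE.
Both Band 1 is not a NE: Station 1 would switch to Band 2 (9 > -2).
No other cell survives both best-response checks, so there is 1 pure NE.

1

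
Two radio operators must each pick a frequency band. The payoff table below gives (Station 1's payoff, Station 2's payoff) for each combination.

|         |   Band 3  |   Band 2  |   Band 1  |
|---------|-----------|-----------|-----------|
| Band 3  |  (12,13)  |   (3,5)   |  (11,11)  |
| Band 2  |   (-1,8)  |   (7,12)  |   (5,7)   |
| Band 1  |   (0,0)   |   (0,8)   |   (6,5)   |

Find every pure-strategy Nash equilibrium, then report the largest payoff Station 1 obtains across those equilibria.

12

Both Band 3 is a pure NE (Station 1: 12 ≥ 0; Station 2: 13 ≥ 11). Station 1 gets 12.
Both Band 2 is a pure NE (Station 1: 7 ≥ 3; Station 2: 12 ≥ 8). Station 1 gets 7.
Every other cell has a profitable deviation for at least one player. Highest of {12, 7} is 12.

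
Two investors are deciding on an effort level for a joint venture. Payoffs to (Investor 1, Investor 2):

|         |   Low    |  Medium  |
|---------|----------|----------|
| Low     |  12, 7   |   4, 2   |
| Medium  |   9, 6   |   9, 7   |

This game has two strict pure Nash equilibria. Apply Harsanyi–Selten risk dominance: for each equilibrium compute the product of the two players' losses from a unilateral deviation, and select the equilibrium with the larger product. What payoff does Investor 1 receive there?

At both Low: Investor 1 loses 12 − 9 = 3 by deviating; Investor 2 loses 7 − 2 = 5. Product = 3·5 = 15.
At both Medium: Investor 1 loses 9 − 4 = 5 by deviating; Investor 2 loses 7 − 6 = 1. Product = 5·1 = 5.
15 > 5, so both Low is risk-dominant. Investor 1's payoff there is 12.

12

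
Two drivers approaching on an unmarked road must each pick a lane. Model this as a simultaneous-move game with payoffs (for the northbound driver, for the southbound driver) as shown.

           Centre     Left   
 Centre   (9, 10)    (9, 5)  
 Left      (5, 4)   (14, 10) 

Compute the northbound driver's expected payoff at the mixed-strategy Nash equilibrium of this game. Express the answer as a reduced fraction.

The southbound driver mixes with probability q on Centre, chosen so the northbound driver is indifferent: 9q + 9(1−q) = 5q + 14(1−q) gives q = 5/9.
The northbound driver's expected payoff (from either row, since indifferent) is 9·5/9 + 9·4/9 = 9.

9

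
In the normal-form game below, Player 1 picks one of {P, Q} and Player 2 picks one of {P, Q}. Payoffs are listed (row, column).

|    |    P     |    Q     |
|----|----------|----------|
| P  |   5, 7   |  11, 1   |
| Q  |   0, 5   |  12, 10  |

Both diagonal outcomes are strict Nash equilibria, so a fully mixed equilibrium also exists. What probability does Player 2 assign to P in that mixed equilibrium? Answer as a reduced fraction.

1/6

Player 2's mix q on P must make Player 1 indifferent between P and Q.
Player 1's payoff from P: 5q + 11(1−q). From Q: 0q + 12(1−q).
Set equal: 5q = 1(1−q) → q = 1/6.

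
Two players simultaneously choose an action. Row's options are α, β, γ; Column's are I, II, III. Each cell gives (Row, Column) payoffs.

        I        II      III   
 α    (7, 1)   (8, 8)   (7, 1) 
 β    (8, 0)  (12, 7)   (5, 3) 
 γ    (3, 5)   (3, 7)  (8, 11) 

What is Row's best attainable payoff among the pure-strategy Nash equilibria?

12

(β, II) is a pure NE (Row: 12 ≥ 8; Column: 7 ≥ 3). Row gets 12.
(γ, III) is a pure NE (Row: 8 ≥ 7; Column: 11 ≥ 7). Row gets 8.
Every other cell has a profitable deviation for at least one player. Highest of {12, 8} is 12.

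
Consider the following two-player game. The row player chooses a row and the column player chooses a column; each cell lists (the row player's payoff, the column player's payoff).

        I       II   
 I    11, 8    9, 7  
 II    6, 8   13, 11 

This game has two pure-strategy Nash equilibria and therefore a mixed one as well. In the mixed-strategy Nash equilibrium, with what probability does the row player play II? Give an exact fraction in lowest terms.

1/4

The row player's mix p on I must make the column player indifferent between I and II.
The column player's payoff from I: 8p + 8(1−p). From II: 7p + 11(1−p).
Set equal: 1p = 3(1−p) → p = 3/4.
Probability on II is 1 − 3/4 = 1/4.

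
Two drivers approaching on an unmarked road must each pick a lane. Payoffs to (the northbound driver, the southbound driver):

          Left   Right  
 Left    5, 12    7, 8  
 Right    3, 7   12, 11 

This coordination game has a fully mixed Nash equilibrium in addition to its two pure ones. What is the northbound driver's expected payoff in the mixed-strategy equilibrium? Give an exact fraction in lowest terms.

The southbound driver mixes with probability q on Left, chosen so the northbound driver is indifferent: 5q + 7(1−q) = 3q + 12(1−q) gives q = 5/7.
The northbound driver's expected payoff (from either row, since indifferent) is 5·5/7 + 7·2/7 = 39/7.

39/7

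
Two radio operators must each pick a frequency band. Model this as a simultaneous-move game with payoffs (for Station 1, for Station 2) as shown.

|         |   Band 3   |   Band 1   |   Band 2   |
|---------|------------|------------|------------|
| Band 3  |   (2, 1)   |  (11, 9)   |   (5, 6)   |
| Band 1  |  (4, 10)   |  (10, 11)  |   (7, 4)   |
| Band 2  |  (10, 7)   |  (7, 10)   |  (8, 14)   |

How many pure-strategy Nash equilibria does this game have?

2

(Band 3, Band 1): Station 1 gets 11 (best alternative 10); Station 2 gets 9 (best alternative 6). Neither deviates — NE.
Both Band 2: Station 1 gets 8 (best alternative 7); Station 2 gets 14 (best alternative 10). Neither deviates — NE.
Both Band 1 is not a NE: Station 1 would switch to Band 3 (11 > 10).
No other cell survives both best-response checks, so there are 2 pure NE.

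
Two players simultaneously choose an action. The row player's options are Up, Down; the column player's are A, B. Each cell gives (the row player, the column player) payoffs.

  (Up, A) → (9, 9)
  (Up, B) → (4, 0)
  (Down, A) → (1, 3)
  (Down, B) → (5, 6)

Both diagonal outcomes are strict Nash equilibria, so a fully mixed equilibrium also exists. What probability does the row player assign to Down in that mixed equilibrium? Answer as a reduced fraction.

3/4

The row player's mix p on Up must make the column player indifferent between A and B.
The column player's payoff from A: 9p + 3(1−p). From B: 0p + 6(1−p).
Set equal: 9p = 3(1−p) → p = 3/12 = 1/4.
Probability on Down is 1 − 1/4 = 3/4.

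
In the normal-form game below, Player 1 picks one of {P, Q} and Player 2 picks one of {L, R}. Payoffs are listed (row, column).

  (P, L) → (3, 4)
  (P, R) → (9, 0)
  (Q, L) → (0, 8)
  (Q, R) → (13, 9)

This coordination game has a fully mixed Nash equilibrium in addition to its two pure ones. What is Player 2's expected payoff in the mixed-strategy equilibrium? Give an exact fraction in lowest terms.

Player 1 mixes with probability p on P, chosen so Player 2 is indifferent: 4p + 8(1−p) = 0p + 9(1−p) gives p = 1/5.
Player 2's expected payoff is 4·1/5 + 8·4/5 = 36/5.

36/5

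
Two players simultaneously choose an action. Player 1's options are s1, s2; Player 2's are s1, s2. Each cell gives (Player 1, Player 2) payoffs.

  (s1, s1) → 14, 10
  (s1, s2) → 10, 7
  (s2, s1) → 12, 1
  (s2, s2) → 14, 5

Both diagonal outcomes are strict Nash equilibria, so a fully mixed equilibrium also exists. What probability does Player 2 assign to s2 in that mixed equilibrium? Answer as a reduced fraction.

Player 2's mix q on s1 must make Player 1 indifferent between s1 and s2.
Player 1's payoff from s1: 14q + 10(1−q). From s2: 12q + 14(1−q).
Set equal: 2q = 4(1−q) → q = 4/6 = 2/3.
Probability on s2 is 1 − 2/3 = 1/3.

1/3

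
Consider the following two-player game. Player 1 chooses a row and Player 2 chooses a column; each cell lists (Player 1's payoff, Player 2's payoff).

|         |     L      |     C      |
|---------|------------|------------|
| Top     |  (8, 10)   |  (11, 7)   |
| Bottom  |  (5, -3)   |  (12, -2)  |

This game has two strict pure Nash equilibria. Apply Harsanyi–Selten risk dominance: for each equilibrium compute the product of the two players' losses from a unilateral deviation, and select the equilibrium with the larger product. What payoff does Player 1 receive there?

8

At (Top, L): Player 1 loses 8 − 5 = 3 by deviating; Player 2 loses 10 − 7 = 3. Product = 3·3 = 9.
At (Bottom, C): Player 1 loses 12 − 11 = 1 by deviating; Player 2 loses -2 − (-3) = 1. Product = 1·1 = 1.
9 > 1, so (Top, L) is risk-dominant. Player 1's payoff there is 8.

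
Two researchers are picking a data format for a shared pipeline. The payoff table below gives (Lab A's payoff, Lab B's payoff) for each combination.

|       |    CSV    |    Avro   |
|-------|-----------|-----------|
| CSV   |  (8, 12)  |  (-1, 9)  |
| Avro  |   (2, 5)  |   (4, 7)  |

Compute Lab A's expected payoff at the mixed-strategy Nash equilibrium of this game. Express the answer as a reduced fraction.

34/11

Lab B mixes with probability q on CSV, chosen so Lab A is indifferent: 8q + (-1)(1−q) = 2q + 4(1−q) gives q = 5/11.
Lab A's expected payoff (from either row, since indifferent) is 8·5/11 + (-1)·6/11 = 34/11.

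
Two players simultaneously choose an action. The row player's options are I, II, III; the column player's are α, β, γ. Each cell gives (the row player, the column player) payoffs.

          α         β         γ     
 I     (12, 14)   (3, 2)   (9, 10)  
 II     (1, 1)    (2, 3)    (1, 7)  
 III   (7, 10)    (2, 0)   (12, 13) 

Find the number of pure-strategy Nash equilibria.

2

(I, α): the row player gets 12 (best alternative 7); the column player gets 14 (best alternative 10). Neither deviates — NE.
(III, γ): the row player gets 12 (best alternative 9); the column player gets 13 (best alternative 10). Neither deviates — NE.
(II, β) is not a NE: the row player would switch to I (3 > 2).
No other cell survives both best-response checks, so there are 2 pure NE.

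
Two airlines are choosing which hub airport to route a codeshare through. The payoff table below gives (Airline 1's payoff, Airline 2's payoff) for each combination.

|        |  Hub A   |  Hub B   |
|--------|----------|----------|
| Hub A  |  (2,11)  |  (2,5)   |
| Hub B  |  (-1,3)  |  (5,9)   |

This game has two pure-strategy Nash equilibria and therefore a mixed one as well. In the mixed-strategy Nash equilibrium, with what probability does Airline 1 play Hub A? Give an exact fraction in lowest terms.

Airline 1's mix p on Hub A must make Airline 2 indifferent between Hub A and Hub B.
Airline 2's payoff from Hub A: 11p + 3(1−p). From Hub B: 5p + 9(1−p).
Set equal: 6p = 6(1−p) → p = 6/12 = 1/2.

1/2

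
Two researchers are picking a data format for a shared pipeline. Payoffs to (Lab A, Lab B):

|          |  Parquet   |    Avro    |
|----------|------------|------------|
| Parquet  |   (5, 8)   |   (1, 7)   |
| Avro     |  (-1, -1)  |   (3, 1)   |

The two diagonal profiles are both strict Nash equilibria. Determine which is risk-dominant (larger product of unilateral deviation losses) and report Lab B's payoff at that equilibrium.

At both Parquet: Lab A loses 5 − (-1) = 6 by deviating; Lab B loses 8 − 7 = 1. Product = 6·1 = 6.
At both Avro: Lab A loses 3 − 1 = 2 by deviating; Lab B loses 1 − (-1) = 2. Product = 2·2 = 4.
6 > 4, so both Parquet is risk-dominant. Lab B's payoff there is 8.

8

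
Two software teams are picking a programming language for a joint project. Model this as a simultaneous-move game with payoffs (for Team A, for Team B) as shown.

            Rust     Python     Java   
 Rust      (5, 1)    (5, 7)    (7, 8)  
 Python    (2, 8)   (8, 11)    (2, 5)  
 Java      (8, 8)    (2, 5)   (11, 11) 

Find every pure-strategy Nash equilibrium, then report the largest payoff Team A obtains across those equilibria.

11

Both Python is a pure NE (Team A: 8 ≥ 5; Team B: 11 ≥ 8). Team A gets 8.
Both Java is a pure NE (Team A: 11 ≥ 7; Team B: 11 ≥ 8). Team A gets 11.
Every other cell has a profitable deviation for at least one player. Highest of {8, 11} is 11.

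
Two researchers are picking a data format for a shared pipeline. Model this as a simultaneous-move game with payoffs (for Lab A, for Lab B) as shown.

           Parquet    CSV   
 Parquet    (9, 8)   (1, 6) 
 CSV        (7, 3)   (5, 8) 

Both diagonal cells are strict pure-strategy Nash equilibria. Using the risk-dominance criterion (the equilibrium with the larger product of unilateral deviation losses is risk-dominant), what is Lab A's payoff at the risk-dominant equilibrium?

At both Parquet: Lab A loses 9 − 7 = 2 by deviating; Lab B loses 8 − 6 = 2. Product = 2·2 = 4.
At both CSV: Lab A loses 5 − 1 = 4 by deviating; Lab B loses 8 − 3 = 5. Product = 4·5 = 20.
20 > 4, so both CSV is risk-dominant. Lab A's payoff there is 5.

5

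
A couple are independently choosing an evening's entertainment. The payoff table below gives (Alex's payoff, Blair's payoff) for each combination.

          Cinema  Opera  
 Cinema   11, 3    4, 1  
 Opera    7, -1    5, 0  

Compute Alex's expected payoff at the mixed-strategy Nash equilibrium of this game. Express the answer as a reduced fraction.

27/5

Blair mixes with probability q on Cinema, chosen so Alex is indifferent: 11q + 4(1−q) = 7q + 5(1−q) gives q = 1/5.
Alex's expected payoff (from either row, since indifferent) is 11·1/5 + 4·4/5 = 27/5.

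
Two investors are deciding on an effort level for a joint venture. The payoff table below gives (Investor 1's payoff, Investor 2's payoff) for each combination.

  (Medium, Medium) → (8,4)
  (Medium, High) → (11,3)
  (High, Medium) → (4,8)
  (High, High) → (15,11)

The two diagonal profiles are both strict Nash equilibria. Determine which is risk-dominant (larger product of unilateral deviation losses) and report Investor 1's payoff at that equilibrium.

At both Medium: Investor 1 loses 8 − 4 = 4 by deviating; Investor 2 loses 4 − 3 = 1. Product = 4·1 = 4.
At both High: Investor 1 loses 15 − 11 = 4 by deviating; Investor 2 loses 11 − 8 = 3. Product = 4·3 = 12.
12 > 4, so both High is risk-dominant. Investor 1's payoff there is 15.

15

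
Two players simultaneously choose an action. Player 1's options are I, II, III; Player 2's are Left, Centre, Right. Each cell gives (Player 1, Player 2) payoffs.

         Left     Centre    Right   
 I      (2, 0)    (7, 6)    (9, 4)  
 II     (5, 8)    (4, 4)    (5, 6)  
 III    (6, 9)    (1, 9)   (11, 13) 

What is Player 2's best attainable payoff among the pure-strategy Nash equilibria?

(I, Centre) is a pure NE (Player 1: 7 ≥ 4; Player 2: 6 ≥ 4). Player 2 gets 6.
(III, Right) is a pure NE (Player 1: 11 ≥ 9; Player 2: 13 ≥ 9). Player 2 gets 13.
Every other cell has a profitable deviation for at least one player. Highest of {6, 13} is 13.

13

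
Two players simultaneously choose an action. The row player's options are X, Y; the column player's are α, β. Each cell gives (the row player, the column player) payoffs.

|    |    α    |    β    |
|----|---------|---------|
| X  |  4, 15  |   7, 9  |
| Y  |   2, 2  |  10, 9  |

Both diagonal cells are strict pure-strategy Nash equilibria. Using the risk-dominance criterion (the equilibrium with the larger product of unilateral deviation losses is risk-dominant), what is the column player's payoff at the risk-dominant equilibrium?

At (X, α): the row player loses 4 − 2 = 2 by deviating; the column player loses 15 − 9 = 6. Product = 2·6 = 12.
At (Y, β): the row player loses 10 − 7 = 3 by deviating; the column player loses 9 − 2 = 7. Product = 3·7 = 21.
21 > 12, so (Y, β) is risk-dominant. The column player's payoff there is 9.

9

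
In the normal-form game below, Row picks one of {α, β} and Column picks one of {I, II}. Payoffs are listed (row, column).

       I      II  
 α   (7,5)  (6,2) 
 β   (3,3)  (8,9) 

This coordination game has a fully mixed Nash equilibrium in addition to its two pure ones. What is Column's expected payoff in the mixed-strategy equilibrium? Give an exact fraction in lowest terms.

13/3

Row mixes with probability p on α, chosen so Column is indifferent: 5p + 3(1−p) = 2p + 9(1−p) gives p = 2/3.
Column's expected payoff is 5·2/3 + 3·1/3 = 13/3.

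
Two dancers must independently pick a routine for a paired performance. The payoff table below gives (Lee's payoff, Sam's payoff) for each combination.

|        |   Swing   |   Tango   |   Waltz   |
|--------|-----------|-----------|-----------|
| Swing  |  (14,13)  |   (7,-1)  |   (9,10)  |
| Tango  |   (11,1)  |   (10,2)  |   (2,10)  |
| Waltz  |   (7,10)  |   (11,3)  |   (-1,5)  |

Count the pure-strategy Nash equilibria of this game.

Both Swing: Lee gets 14 (best alternative 11); Sam gets 13 (best alternative 10). Neither deviates — NE.
Both Waltz is not a NE: Lee would switch to Swing (9 > -1).
No other cell survives both best-response checks, so there is 1 pure NE.

1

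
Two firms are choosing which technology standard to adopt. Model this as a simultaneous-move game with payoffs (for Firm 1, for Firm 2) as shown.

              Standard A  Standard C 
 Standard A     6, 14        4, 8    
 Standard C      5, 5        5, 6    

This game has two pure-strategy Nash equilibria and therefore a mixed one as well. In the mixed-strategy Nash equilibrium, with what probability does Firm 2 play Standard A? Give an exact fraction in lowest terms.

Firm 2's mix q on Standard A must make Firm 1 indifferent between Standard A and Standard C.
Firm 1's payoff from Standard A: 6q + 4(1−q). From Standard C: 5q + 5(1−q).
Set equal: 1q = 1(1−q) → q = 1/2.

1/2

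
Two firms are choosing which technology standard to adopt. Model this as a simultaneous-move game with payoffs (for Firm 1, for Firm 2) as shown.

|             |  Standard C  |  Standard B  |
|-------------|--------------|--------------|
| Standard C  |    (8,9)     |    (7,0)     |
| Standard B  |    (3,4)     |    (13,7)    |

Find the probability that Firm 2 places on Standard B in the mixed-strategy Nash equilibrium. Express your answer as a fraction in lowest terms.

Firm 2's mix q on Standard C must make Firm 1 indifferent between Standard C and Standard B.
Firm 1's payoff from Standard C: 8q + 7(1−q). From Standard B: 3q + 13(1−q).
Set equal: 5q = 6(1−q) → q = 6/11.
Probability on Standard B is 1 − 6/11 = 5/11.

5/11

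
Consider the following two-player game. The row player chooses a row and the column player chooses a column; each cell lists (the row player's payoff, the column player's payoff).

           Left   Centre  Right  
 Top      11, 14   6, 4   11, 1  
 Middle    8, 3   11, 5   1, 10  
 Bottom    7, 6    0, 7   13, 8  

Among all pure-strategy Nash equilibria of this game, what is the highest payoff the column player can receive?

(Top, Left) is a pure NE (the row player: 11 ≥ 8; the column player: 14 ≥ 4). The column player gets 14.
(Bottom, Right) is a pure NE (the row player: 13 ≥ 11; the column player: 8 ≥ 7). The column player gets 8.
Every other cell has a profitable deviation for at least one player. Highest of {14, 8} is 14.

14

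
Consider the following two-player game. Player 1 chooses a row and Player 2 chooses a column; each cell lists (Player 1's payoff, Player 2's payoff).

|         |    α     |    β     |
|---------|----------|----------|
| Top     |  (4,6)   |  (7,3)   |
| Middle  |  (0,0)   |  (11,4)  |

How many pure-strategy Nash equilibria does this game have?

2

(Top, α): Player 1 gets 4 (best alternative 0); Player 2 gets 6 (best alternative 3). Neither deviates — NE.
(Middle, β): Player 1 gets 11 (best alternative 7); Player 2 gets 4 (best alternative 0). Neither deviates — NE.
(Top, β) is not a NE: Player 1 would switch to Middle (11 > 7).
No other cell survives both best-response checks, so there are 2 pure NE.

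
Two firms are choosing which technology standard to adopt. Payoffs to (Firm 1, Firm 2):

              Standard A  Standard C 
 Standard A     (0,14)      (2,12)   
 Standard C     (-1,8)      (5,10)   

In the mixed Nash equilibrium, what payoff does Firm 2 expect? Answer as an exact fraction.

Firm 1 mixes with probability p on Standard A, chosen so Firm 2 is indifferent: 14p + 8(1−p) = 12p + 10(1−p) gives p = 1/2.
Firm 2's expected payoff is 14·1/2 + 8·1/2 = 11.

11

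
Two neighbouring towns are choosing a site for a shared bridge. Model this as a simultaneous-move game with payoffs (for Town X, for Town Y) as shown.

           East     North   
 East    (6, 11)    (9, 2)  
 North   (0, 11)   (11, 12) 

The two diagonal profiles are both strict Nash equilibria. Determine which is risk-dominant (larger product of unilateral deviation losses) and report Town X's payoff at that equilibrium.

6

At both East: Town X loses 6 − 0 = 6 by deviating; Town Y loses 11 − 2 = 9. Product = 6·9 = 54.
At both North: Town X loses 11 − 9 = 2 by deviating; Town Y loses 12 − 11 = 1. Product = 2·1 = 2.
54 > 2, so both East is risk-dominant. Town X's payoff there is 6.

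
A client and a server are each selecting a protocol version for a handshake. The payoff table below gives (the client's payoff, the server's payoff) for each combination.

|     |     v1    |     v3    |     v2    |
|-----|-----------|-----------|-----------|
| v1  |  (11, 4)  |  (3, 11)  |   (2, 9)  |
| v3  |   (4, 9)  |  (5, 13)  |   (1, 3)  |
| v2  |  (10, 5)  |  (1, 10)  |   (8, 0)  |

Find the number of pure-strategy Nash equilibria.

1

Both v3: the client gets 5 (best alternative 3); the server gets 13 (best alternative 9). Neither deviates — NE.
Both v2 is not a NE: the server would switch to v3 (10 > 0).
No other cell survives both best-response checks, so there is 1 pure NE.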